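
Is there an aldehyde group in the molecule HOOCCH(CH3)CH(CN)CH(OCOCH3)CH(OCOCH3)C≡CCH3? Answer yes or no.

no

Working along the chain:
  HOOC: –COOH: carbonyl C bonded to –OH and C → carboxylic acid (the –OH is not a separate alcohol).
  CH(CN): pendant –C≡N: nitrile.
  CH(OCOCH3): pendant –OC(=O)CH3: an acyloxy group → ester.
  CH(OCOCH3): pendant –OC(=O)CH3: an acyloxy group → ester.
  C≡C: C≡C triple bond → alkyne.
In HOOC, the carbonyl carbon bears –OH, not –H, so it is a carboxylic acid.
The groups actually present are: alkyne, carboxylic acid, ester, nitrile.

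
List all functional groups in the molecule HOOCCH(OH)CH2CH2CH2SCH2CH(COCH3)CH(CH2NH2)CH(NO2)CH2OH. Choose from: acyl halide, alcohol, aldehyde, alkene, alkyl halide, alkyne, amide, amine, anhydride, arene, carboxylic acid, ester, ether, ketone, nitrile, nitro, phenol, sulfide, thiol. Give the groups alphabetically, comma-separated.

alcohol, amine, carboxylic acid, ketone, nitro, sulfide

Taking each segment in turn:
  HOOC: –COOH: carbonyl C bonded to –OH and C → carboxylic acid (the –OH is not a separate alcohol).
  CH(OH): –OH on an sp³ carbon → alcohol (secondary).
  CH2SCH2: C–S–C linkage → sulfide (thioether).
  CH(COCH3): pendant –COCH3: carbonyl C bonded to two carbons → ketone.
  CH(CH2NH2): pendant –CH2NH2: N on sp³ C, no adjacent C=O → amine.
  CH(NO2): –NO2 on an sp³ carbon → nitro (the N=O is not a carbonyl).
  CH2OH: –OH on an sp³ carbon → alcohol.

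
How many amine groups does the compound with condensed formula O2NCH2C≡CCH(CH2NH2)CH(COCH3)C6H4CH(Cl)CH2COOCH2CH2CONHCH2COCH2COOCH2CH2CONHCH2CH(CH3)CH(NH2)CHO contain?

–NO2 on carbon → nitro group.
C≡C triple bond → alkyne.
pendant –CH2NH2: N on sp³ C, no adjacent C=O → amine.
pendant –COCH3: carbonyl C bonded to two carbons → ketone.
para-disubstituted benzene ring → arene.
halogen on an sp³ carbon → alkyl halide.
–C(=O)–O–C with C on the carbonyl side → ester.
–C(=O)–N– linkage → amide (the N is not an amine).
–C(=O)– with carbon on both sides → ketone.
–C(=O)–O–C with C on the carbonyl side → ester.
–C(=O)–N– linkage → amide (the N is not an amine).
–NH2 on an sp³ carbon with no adjacent C=O → amine.
terminal –CHO: carbonyl C bonded to H and C → aldehyde.
Amine appears at: CH(CH2NH2), CH(NH2) → 2.

2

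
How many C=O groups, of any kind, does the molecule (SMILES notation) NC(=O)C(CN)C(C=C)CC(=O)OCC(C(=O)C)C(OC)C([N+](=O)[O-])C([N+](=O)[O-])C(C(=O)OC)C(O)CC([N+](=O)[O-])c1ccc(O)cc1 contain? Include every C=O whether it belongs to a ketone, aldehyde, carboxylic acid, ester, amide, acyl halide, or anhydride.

H2NCO: amide, 1 C=O (running total 1).
CH2COOCH2: ester, 1 C=O (running total 2).
CH(COCH3): ketone, 1 C=O (running total 3).
CH(COOCH3): ester, 1 C=O (running total 4).

4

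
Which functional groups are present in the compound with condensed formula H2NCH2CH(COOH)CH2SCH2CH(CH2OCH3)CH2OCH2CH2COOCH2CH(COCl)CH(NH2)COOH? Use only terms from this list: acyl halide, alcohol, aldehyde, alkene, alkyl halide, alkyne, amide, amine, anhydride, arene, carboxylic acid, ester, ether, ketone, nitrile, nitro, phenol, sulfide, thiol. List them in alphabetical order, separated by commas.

–NH2 on an sp³ carbon with no adjacent C=O → amine.
pendant –COOH: carbonyl C bonded to C and –OH → carboxylic acid.
C–S–C linkage → sulfide (thioether).
pendant –CH2OCH3: C–O–C linkage → ether.
C–O–C with sp³ carbons on both sides and no adjacent C=O → ether.
–C(=O)–O–C with C on the carbonyl side → ester.
pendant –C(=O)X: carbonyl C bonded to C and halogen → acyl halide.
–NH2 on an sp³ carbon with no adjacent C=O → amine.
–COOH: carbonyl C bonded to –OH and C → carboxylic acid (the –OH is not a separate alcohol).

acyl halide, amine, carboxylic acid, ester, ether, sulfide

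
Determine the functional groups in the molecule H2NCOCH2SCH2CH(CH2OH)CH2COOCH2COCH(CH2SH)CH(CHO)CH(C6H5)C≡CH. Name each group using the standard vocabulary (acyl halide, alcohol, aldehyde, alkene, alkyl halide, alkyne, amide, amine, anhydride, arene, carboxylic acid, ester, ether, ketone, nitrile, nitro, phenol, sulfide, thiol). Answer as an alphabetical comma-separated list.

alcohol, aldehyde, alkyne, amide, arene, ester, ketone, sulfide, thiol

Working along the chain:
  H2NCO: –C(=O)NH2: carbonyl C bonded to C and to N → amide (the N is not a separate amine).
  CH2SCH2: C–S–C linkage → sulfide (thioether).
  CH(CH2OH): pendant –CH2OH on an sp³ backbone C → alcohol.
  CH2COOCH2: –C(=O)–O–C with C on the carbonyl side → ester.
  CO: –C(=O)– with carbon on both sides → ketone.
  CH(CH2SH): pendant –CH2SH → thiol.
  CH(CHO): pendant –CHO: carbonyl C bonded to C and H → aldehyde.
  CH(C6H5): pendant –C6H5: benzene ring → arene.
  C≡CH: C≡C triple bond → alkyne.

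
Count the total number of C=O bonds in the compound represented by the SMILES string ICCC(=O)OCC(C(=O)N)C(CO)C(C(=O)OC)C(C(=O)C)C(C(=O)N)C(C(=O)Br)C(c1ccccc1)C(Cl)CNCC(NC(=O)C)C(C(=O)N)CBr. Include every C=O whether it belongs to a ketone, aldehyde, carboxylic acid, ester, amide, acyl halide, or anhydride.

CH2COOCH2: ester, 1 C=O (running total 1).
CH(CONH2): amide, 1 C=O (running total 2).
CH(COOCH3): ester, 1 C=O (running total 3).
CH(COCH3): ketone, 1 C=O (running total 4).
CH(CONH2): amide, 1 C=O (running total 5).
CH(COBr): acyl halide, 1 C=O (running total 6).
CH(NHCOCH3): amide, 1 C=O (running total 7).
CH(CONH2): amide, 1 C=O (running total 8).

8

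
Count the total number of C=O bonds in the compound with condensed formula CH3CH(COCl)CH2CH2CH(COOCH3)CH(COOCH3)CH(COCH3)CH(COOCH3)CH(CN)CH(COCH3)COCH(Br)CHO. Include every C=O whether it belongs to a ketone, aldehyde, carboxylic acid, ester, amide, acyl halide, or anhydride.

8

CH(COCl): acyl halide, 1 C=O (running total 1).
CH(COOCH3): ester, 1 C=O (running total 2).
CH(COOCH3): ester, 1 C=O (running total 3).
CH(COCH3): ketone, 1 C=O (running total 4).
CH(COOCH3): ester, 1 C=O (running total 5).
CH(COCH3): ketone, 1 C=O (running total 6).
CO: ketone, 1 C=O (running total 7).
CHO: aldehyde, 1 C=O (running total 8).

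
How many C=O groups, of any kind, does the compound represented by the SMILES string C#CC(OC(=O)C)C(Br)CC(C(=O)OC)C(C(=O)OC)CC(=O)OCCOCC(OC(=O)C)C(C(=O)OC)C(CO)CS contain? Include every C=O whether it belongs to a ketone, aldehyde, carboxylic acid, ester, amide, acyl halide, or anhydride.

6

CH(OCOCH3): ester, 1 C=O (running total 1).
CH(COOCH3): ester, 1 C=O (running total 2).
CH(COOCH3): ester, 1 C=O (running total 3).
CH2COOCH2: ester, 1 C=O (running total 4).
CH(OCOCH3): ester, 1 C=O (running total 5).
CH(COOCH3): ester, 1 C=O (running total 6).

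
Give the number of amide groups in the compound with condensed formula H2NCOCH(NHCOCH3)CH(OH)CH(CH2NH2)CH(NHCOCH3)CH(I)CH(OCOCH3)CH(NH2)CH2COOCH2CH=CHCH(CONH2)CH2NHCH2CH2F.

4

–C(=O)NH2: carbonyl C bonded to C and to N → amide (the N is not a separate amine).
pendant –NHC(=O)CH3: N bonded to a carbonyl → amide (not amine).
–OH on an sp³ carbon → alcohol (secondary).
pendant –CH2NH2: N on sp³ C, no adjacent C=O → amine.
pendant –NHC(=O)CH3: N bonded to a carbonyl → amide (not amine).
halogen on an sp³ carbon → alkyl halide.
pendant –OC(=O)CH3: an acyloxy group → ester.
–NH2 on an sp³ carbon with no adjacent C=O → amine.
–C(=O)–O–C with C on the carbonyl side → ester.
C=C double bond → alkene.
pendant –CONH2: carbonyl C bonded to C and N → amide.
C–N–C with sp³ carbons and no adjacent C=O → amine (secondary).
halogen on an sp³ carbon → alkyl halide.
Amide appears at: H2NCO, CH(NHCOCH3), CH(NHCOCH3), CH(CONH2) → 4.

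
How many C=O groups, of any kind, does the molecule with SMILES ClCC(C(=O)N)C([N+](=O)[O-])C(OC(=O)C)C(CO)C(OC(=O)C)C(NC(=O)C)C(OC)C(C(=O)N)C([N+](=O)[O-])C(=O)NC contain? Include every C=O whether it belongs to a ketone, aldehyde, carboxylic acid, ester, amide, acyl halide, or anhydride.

6

CH(CONH2): amide, 1 C=O (running total 1).
CH(OCOCH3): ester, 1 C=O (running total 2).
CH(OCOCH3): ester, 1 C=O (running total 3).
CH(NHCOCH3): amide, 1 C=O (running total 4).
CH(CONH2): amide, 1 C=O (running total 5).
CONHCH3: amide, 1 C=O (running total 6).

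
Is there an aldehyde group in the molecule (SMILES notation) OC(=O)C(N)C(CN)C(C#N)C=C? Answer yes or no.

–COOH: carbonyl C bonded to –OH and C → carboxylic acid (the –OH is not a separate alcohol).
–NH2 on an sp³ carbon with no adjacent C=O → amine.
pendant –CH2NH2: N on sp³ C, no adjacent C=O → amine.
pendant –C≡N: nitrile.
C=C double bond → alkene.
In HOOC, the carbonyl carbon bears –OH, not –H, so it is a carboxylic acid.
The groups actually present are: alkene, amine, carboxylic acid, nitrile.

no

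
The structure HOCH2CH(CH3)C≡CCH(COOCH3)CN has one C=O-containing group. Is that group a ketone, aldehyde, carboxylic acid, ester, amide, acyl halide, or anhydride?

ester

The carbonyl is in the CH(COOCH3) segment: pendant –COOCH3: carbonyl C bonded to C and –OCH3 → ester.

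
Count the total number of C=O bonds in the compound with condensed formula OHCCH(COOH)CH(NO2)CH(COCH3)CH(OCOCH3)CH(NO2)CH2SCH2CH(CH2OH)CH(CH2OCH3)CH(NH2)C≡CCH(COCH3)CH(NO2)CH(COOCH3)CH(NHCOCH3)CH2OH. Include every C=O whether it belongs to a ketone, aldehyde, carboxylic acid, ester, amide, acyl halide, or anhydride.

OHC: aldehyde, 1 C=O (running total 1).
CH(COOH): carboxylic acid, 1 C=O (running total 2).
CH(COCH3): ketone, 1 C=O (running total 3).
CH(OCOCH3): ester, 1 C=O (running total 4).
CH(COCH3): ketone, 1 C=O (running total 5).
CH(COOCH3): ester, 1 C=O (running total 6).
CH(NHCOCH3): amide, 1 C=O (running total 7).

7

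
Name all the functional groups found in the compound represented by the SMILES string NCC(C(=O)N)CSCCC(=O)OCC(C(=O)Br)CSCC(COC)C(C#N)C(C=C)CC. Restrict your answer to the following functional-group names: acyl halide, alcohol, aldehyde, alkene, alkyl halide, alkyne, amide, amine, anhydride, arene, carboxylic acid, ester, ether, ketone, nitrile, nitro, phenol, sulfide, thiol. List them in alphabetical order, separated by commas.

acyl halide, alkene, amide, amine, ester, ether, nitrile, sulfide

–NH2 on an sp³ carbon with no adjacent C=O → amine.
pendant –CONH2: carbonyl C bonded to C and N → amide.
C–S–C linkage → sulfide (thioether).
–C(=O)–O–C with C on the carbonyl side → ester.
pendant –C(=O)X: carbonyl C bonded to C and halogen → acyl halide.
C–S–C linkage → sulfide (thioether).
pendant –CH2OCH3: C–O–C linkage → ether.
pendant –C≡N: nitrile.
pendant –CH=CH2: C=C double bond → alkene.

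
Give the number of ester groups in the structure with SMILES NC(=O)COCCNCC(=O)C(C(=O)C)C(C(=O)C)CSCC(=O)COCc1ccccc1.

0

–C(=O)NH2: carbonyl C bonded to C and to N → amide (the N is not a separate amine).
C–O–C with sp³ carbons on both sides and no adjacent C=O → ether.
C–N–C with sp³ carbons and no adjacent C=O → amine (secondary).
–C(=O)– with carbon on both sides → ketone.
pendant –COCH3: carbonyl C bonded to two carbons → ketone.
pendant –COCH3: carbonyl C bonded to two carbons → ketone.
C–S–C linkage → sulfide (thioether).
–C(=O)– with carbon on both sides → ketone.
C–O–C with sp³ carbons on both sides and no adjacent C=O → ether.
–C6H5 phenyl ring → arene.
No segment is a ester: CH2OCH2 is ether, not ester; CO is ketone, not ester; CH(COCH3) is ketone, not ester. → 0.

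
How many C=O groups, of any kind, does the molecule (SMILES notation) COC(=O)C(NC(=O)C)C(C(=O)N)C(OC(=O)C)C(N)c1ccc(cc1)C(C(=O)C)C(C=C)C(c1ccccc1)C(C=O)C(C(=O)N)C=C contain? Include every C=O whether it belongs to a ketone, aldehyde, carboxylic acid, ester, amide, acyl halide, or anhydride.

7

CH3OOC: ester, 1 C=O (running total 1).
CH(NHCOCH3): amide, 1 C=O (running total 2).
CH(CONH2): amide, 1 C=O (running total 3).
CH(OCOCH3): ester, 1 C=O (running total 4).
CH(COCH3): ketone, 1 C=O (running total 5).
CH(CHO): aldehyde, 1 C=O (running total 6).
CH(CONH2): amide, 1 C=O (running total 7).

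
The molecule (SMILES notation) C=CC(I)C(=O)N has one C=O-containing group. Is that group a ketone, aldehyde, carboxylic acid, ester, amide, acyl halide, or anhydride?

The carbonyl is in the CONH2 segment: –C(=O)NH2: carbonyl C bonded to C and to N → amide (the N is not a separate amine).

amide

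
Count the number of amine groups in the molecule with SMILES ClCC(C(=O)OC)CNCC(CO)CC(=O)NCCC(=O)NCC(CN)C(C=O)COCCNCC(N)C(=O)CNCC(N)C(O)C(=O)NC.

6

Reading the structure from left to right:
  ClCH2: halogen on an sp³ carbon → alkyl halide.
  CH(COOCH3): pendant –COOCH3: carbonyl C bonded to C and –OCH3 → ester.
  CH2NHCH2: C–N–C with sp³ carbons and no adjacent C=O → amine (secondary).
  CH(CH2OH): pendant –CH2OH on an sp³ backbone C → alcohol.
  CH2CONHCH2: –C(=O)–N– linkage → amide (the N is not an amine).
  CH2CONHCH2: –C(=O)–N– linkage → amide (the N is not an amine).
  CH(CH2NH2): pendant –CH2NH2: N on sp³ C, no adjacent C=O → amine.
  CH(CHO): pendant –CHO: carbonyl C bonded to C and H → aldehyde.
  CH2OCH2: C–O–C with sp³ carbons on both sides and no adjacent C=O → ether.
  CH2NHCH2: C–N–C with sp³ carbons and no adjacent C=O → amine (secondary).
  CH(NH2): –NH2 on an sp³ carbon with no adjacent C=O → amine.
  CO: –C(=O)– with carbon on both sides → ketone.
  CH2NHCH2: C–N–C with sp³ carbons and no adjacent C=O → amine (secondary).
  CH(NH2): –NH2 on an sp³ carbon with no adjacent C=O → amine.
  CH(OH): –OH on an sp³ carbon → alcohol (secondary).
  CONHCH3: –C(=O)NHCH3: carbonyl C bonded to C and to N → amide (the N is not an amine).
Amine appears at: CH2NHCH2, CH(CH2NH2), CH2NHCH2, CH(NH2), CH2NHCH2, CH(NH2) → 6.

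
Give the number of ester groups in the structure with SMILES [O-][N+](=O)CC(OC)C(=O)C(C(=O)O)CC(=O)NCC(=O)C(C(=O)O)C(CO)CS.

0

–NO2 on carbon → nitro group.
pendant –OCH3: C–O–C with sp³ C, no adjacent C=O → ether.
–C(=O)– with carbon on both sides → ketone.
pendant –COOH: carbonyl C bonded to C and –OH → carboxylic acid.
–C(=O)–N– linkage → amide (the N is not an amine).
–C(=O)– with carbon on both sides → ketone.
pendant –COOH: carbonyl C bonded to C and –OH → carboxylic acid.
pendant –CH2OH on an sp³ backbone C → alcohol.
–SH on an sp³ carbon → thiol.
No segment is a ester: CH(OCH3) is ether, not ester; CO is ketone, not ester; CH(COOH) is carboxylic acid, not ester. → 0.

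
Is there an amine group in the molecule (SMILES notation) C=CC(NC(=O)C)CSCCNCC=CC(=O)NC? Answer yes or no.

Reading the structure from left to right:
  CH2=CH: C=C double bond → alkene.
  CH(NHCOCH3): pendant –NHC(=O)CH3: N bonded to a carbonyl → amide (not amine).
  CH2SCH2: C–S–C linkage → sulfide (thioether).
  CH2NHCH2: C–N–C with sp³ carbons and no adjacent C=O → amine (secondary).
  CH=CH: C=C double bond → alkene.
  CONHCH3: –C(=O)NHCH3: carbonyl C bonded to C and to N → amide (the N is not an amine).
The CH2NHCH2 segment supplies the amine: C–N–C with sp³ carbons and no adjacent C=O → amine (secondary).

yes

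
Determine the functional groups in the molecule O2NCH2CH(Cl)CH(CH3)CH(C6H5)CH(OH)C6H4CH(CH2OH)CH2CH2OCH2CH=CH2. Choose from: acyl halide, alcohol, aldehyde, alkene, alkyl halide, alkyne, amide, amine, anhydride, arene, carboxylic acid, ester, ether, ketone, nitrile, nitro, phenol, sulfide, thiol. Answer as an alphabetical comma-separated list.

Taking each segment in turn:
  O2NCH2: –NO2 on carbon → nitro group.
  CH(Cl): halogen on an sp³ carbon → alkyl halide.
  CH(C6H5): pendant –C6H5: benzene ring → arene.
  CH(OH): –OH on an sp³ carbon → alcohol (secondary).
  C6H4: para-disubstituted benzene ring → arene.
  CH(CH2OH): pendant –CH2OH on an sp³ backbone C → alcohol.
  CH2OCH2: C–O–C with sp³ carbons on both sides and no adjacent C=O → ether.
  CH=CH2: C=C double bond → alkene.

alcohol, alkene, alkyl halide, arene, ether, nitro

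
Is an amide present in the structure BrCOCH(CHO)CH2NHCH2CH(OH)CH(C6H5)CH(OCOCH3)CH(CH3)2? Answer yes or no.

no

Reading the structure from left to right:
  BrCO: –C(=O)Br: carbonyl C bonded to C and to a halogen → acyl halide (not alkyl halide).
  CH(CHO): pendant –CHO: carbonyl C bonded to C and H → aldehyde.
  CH2NHCH2: C–N–C with sp³ carbons and no adjacent C=O → amine (secondary).
  CH(OH): –OH on an sp³ carbon → alcohol (secondary).
  CH(C6H5): pendant –C6H5: benzene ring → arene.
  CH(OCOCH3): pendant –OC(=O)CH3: an acyloxy group → ester.
The groups actually present are: acyl halide, alcohol, aldehyde, amine, arene, ester.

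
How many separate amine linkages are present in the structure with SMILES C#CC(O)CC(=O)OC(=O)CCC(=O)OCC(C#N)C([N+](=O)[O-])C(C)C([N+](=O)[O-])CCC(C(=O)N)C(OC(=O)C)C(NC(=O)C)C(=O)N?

0

C≡C triple bond → alkyne.
–OH on an sp³ carbon → alcohol (secondary).
two acyl groups sharing one oxygen, –C(=O)–O–C(=O)– → anhydride.
–C(=O)–O–C with C on the carbonyl side → ester.
pendant –C≡N: nitrile.
–NO2 on an sp³ carbon → nitro (the N=O is not a carbonyl).
–NO2 on an sp³ carbon → nitro (the N=O is not a carbonyl).
pendant –CONH2: carbonyl C bonded to C and N → amide.
pendant –OC(=O)CH3: an acyloxy group → ester.
pendant –NHC(=O)CH3: N bonded to a carbonyl → amide (not amine).
–C(=O)NH2: carbonyl C bonded to C and to N → amide (the N is not a separate amine).
No segment is a amine: CH(CN) is nitrile, not amine; CH(NO2) is nitro, not amine; CH(NO2) is nitro, not amine. → 0.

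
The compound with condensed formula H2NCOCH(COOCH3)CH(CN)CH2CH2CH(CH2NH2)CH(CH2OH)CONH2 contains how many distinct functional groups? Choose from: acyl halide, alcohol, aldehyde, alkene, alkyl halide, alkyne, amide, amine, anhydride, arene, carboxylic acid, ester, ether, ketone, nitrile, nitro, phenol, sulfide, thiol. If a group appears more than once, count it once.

5

Reading the structure from left to right:
  H2NCO: –C(=O)NH2: carbonyl C bonded to C and to N → amide (the N is not a separate amine).
  CH(COOCH3): pendant –COOCH3: carbonyl C bonded to C and –OCH3 → ester.
  CH(CN): pendant –C≡N: nitrile.
  CH(CH2NH2): pendant –CH2NH2: N on sp³ C, no adjacent C=O → amine.
  CH(CH2OH): pendant –CH2OH on an sp³ backbone C → alcohol.
  CONH2: –C(=O)NH2: carbonyl C bonded to C and to N → amide (the N is not a separate amine).
Distinct types present: alcohol, amide, amine, ester, nitrile.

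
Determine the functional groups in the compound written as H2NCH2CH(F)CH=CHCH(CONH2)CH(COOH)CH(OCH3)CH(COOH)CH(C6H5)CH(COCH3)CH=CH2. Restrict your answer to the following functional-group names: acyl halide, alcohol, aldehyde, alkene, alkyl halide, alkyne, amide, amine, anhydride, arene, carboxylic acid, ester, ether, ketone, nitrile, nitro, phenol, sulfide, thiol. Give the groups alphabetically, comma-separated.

alkene, alkyl halide, amide, amine, arene, carboxylic acid, ether, ketone

Reading the structure from left to right:
  H2NCH2: –NH2 on an sp³ carbon with no adjacent C=O → amine.
  CH(F): halogen on an sp³ carbon → alkyl halide.
  CH=CH: C=C double bond → alkene.
  CH(CONH2): pendant –CONH2: carbonyl C bonded to C and N → amide.
  CH(COOH): pendant –COOH: carbonyl C bonded to C and –OH → carboxylic acid.
  CH(OCH3): pendant –OCH3: C–O–C with sp³ C, no adjacent C=O → ether.
  CH(COOH): pendant –COOH: carbonyl C bonded to C and –OH → carboxylic acid.
  CH(C6H5): pendant –C6H5: benzene ring → arene.
  CH(COCH3): pendant –COCH3: carbonyl C bonded to two carbons → ketone.
  CH=CH2: C=C double bond → alkene.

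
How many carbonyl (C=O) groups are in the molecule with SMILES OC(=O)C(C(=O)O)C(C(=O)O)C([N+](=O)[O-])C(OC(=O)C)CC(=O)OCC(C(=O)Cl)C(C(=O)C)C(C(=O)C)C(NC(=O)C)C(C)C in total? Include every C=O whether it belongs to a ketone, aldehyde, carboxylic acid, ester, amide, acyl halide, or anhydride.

HOOC: carboxylic acid, 1 C=O (running total 1).
CH(COOH): carboxylic acid, 1 C=O (running total 2).
CH(COOH): carboxylic acid, 1 C=O (running total 3).
CH(OCOCH3): ester, 1 C=O (running total 4).
CH2COOCH2: ester, 1 C=O (running total 5).
CH(COCl): acyl halide, 1 C=O (running total 6).
CH(COCH3): ketone, 1 C=O (running total 7).
CH(COCH3): ketone, 1 C=O (running total 8).
CH(NHCOCH3): amide, 1 C=O (running total 9).

9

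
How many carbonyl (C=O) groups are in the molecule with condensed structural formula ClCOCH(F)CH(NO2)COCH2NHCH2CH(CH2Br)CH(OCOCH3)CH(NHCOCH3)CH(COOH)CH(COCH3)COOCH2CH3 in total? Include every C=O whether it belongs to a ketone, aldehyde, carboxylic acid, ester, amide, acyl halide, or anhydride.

ClCO: acyl halide, 1 C=O (running total 1).
CO: ketone, 1 C=O (running total 2).
CH(OCOCH3): ester, 1 C=O (running total 3).
CH(NHCOCH3): amide, 1 C=O (running total 4).
CH(COOH): carboxylic acid, 1 C=O (running total 5).
CH(COCH3): ketone, 1 C=O (running total 6).
COOCH2CH3: ester, 1 C=O (running total 7).

7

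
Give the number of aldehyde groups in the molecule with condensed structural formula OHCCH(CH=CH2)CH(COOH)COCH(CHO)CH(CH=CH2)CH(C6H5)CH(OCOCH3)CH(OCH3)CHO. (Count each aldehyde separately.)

3

Taking each segment in turn:
  OHC: terminal –CHO: carbonyl C bonded to H and C → aldehyde.
  CH(CH=CH2): pendant –CH=CH2: C=C double bond → alkene.
  CH(COOH): pendant –COOH: carbonyl C bonded to C and –OH → carboxylic acid.
  CO: –C(=O)– with carbon on both sides → ketone.
  CH(CHO): pendant –CHO: carbonyl C bonded to C and H → aldehyde.
  CH(CH=CH2): pendant –CH=CH2: C=C double bond → alkene.
  CH(C6H5): pendant –C6H5: benzene ring → arene.
  CH(OCOCH3): pendant –OC(=O)CH3: an acyloxy group → ester.
  CH(OCH3): pendant –OCH3: C–O–C with sp³ C, no adjacent C=O → ether.
  CHO: terminal –CHO: carbonyl C bonded to H and C → aldehyde.
Aldehyde appears at: OHC, CH(CHO), CHO → 3.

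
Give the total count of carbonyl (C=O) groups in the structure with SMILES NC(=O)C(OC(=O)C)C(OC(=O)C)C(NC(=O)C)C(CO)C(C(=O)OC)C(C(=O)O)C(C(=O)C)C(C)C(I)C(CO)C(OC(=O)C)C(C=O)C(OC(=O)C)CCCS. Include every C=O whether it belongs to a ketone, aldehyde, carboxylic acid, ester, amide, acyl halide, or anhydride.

H2NCO: amide, 1 C=O (running total 1).
CH(OCOCH3): ester, 1 C=O (running total 2).
CH(OCOCH3): ester, 1 C=O (running total 3).
CH(NHCOCH3): amide, 1 C=O (running total 4).
CH(COOCH3): ester, 1 C=O (running total 5).
CH(COOH): carboxylic acid, 1 C=O (running total 6).
CH(COCH3): ketone, 1 C=O (running total 7).
CH(OCOCH3): ester, 1 C=O (running total 8).
CH(CHO): aldehyde, 1 C=O (running total 9).
CH(OCOCH3): ester, 1 C=O (running total 10).

10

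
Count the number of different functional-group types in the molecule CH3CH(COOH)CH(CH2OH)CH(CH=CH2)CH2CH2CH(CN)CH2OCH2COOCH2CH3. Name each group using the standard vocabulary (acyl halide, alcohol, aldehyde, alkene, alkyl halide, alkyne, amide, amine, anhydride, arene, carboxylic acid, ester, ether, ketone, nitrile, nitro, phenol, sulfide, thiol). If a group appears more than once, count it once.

pendant –COOH: carbonyl C bonded to C and –OH → carboxylic acid.
pendant –CH2OH on an sp³ backbone C → alcohol.
pendant –CH=CH2: C=C double bond → alkene.
pendant –C≡N: nitrile.
C–O–C with sp³ carbons on both sides and no adjacent C=O → ether.
–C(=O)OCH2CH3: carbonyl C bonded to C and to –OEt → ester.
Distinct types present: alcohol, alkene, carboxylic acid, ester, ether, nitrile.

6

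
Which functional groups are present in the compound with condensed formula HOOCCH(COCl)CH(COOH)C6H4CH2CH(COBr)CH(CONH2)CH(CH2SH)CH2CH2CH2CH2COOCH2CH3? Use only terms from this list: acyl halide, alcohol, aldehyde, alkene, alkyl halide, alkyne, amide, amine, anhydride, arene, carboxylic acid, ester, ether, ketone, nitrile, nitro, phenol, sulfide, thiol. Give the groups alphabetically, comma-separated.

acyl halide, amide, arene, carboxylic acid, ester, thiol

–COOH: carbonyl C bonded to –OH and C → carboxylic acid (the –OH is not a separate alcohol).
pendant –C(=O)X: carbonyl C bonded to C and halogen → acyl halide.
pendant –COOH: carbonyl C bonded to C and –OH → carboxylic acid.
para-disubstituted benzene ring → arene.
pendant –C(=O)X: carbonyl C bonded to C and halogen → acyl halide.
pendant –CONH2: carbonyl C bonded to C and N → amide.
pendant –CH2SH → thiol.
–C(=O)OCH2CH3: carbonyl C bonded to C and to –OEt → ester.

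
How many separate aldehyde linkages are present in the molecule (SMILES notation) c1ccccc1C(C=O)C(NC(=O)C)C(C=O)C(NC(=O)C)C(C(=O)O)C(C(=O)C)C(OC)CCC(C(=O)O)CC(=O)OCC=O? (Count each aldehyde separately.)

C6H5– phenyl ring → arene.
pendant –CHO: carbonyl C bonded to C and H → aldehyde.
pendant –NHC(=O)CH3: N bonded to a carbonyl → amide (not amine).
pendant –CHO: carbonyl C bonded to C and H → aldehyde.
pendant –NHC(=O)CH3: N bonded to a carbonyl → amide (not amine).
pendant –COOH: carbonyl C bonded to C and –OH → carboxylic acid.
pendant –COCH3: carbonyl C bonded to two carbons → ketone.
pendant –OCH3: C–O–C with sp³ C, no adjacent C=O → ether.
pendant –COOH: carbonyl C bonded to C and –OH → carboxylic acid.
–C(=O)–O–C with C on the carbonyl side → ester.
terminal –CHO: carbonyl C bonded to H and C → aldehyde.
Aldehyde appears at: CH(CHO), CH(CHO), CHO → 3.

3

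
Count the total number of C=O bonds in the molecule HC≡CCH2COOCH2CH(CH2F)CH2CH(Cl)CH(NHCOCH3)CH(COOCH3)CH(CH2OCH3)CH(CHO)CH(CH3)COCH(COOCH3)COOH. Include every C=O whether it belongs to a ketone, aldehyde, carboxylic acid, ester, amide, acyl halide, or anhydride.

7

CH2COOCH2: ester, 1 C=O (running total 1).
CH(NHCOCH3): amide, 1 C=O (running total 2).
CH(COOCH3): ester, 1 C=O (running total 3).
CH(CHO): aldehyde, 1 C=O (running total 4).
CO: ketone, 1 C=O (running total 5).
CH(COOCH3): ester, 1 C=O (running total 6).
COOH: carboxylic acid, 1 C=O (running total 7).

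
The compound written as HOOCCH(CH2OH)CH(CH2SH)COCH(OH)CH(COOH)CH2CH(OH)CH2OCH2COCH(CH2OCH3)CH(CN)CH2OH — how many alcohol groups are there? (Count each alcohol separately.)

4

Reading the structure from left to right:
  HOOC: –COOH: carbonyl C bonded to –OH and C → carboxylic acid (the –OH is not a separate alcohol).
  CH(CH2OH): pendant –CH2OH on an sp³ backbone C → alcohol.
  CH(CH2SH): pendant –CH2SH → thiol.
  CO: –C(=O)– with carbon on both sides → ketone.
  CH(OH): –OH on an sp³ carbon → alcohol (secondary).
  CH(COOH): pendant –COOH: carbonyl C bonded to C and –OH → carboxylic acid.
  CH(OH): –OH on an sp³ carbon → alcohol (secondary).
  CH2OCH2: C–O–C with sp³ carbons on both sides and no adjacent C=O → ether.
  CO: –C(=O)– with carbon on both sides → ketone.
  CH(CH2OCH3): pendant –CH2OCH3: C–O–C linkage → ether.
  CH(CN): pendant –C≡N: nitrile.
  CH2OH: –OH on an sp³ carbon → alcohol.
Alcohol appears at: CH(CH2OH), CH(OH), CH(OH), CH2OH → 4.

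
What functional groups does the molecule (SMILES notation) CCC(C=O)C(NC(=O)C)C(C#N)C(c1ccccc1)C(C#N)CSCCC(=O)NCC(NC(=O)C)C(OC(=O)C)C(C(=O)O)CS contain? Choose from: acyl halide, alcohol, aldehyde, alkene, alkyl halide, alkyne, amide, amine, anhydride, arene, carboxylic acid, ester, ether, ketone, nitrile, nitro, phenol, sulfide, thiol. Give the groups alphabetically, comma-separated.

Taking each segment in turn:
  CH(CHO): pendant –CHO: carbonyl C bonded to C and H → aldehyde.
  CH(NHCOCH3): pendant –NHC(=O)CH3: N bonded to a carbonyl → amide (not amine).
  CH(CN): pendant –C≡N: nitrile.
  CH(C6H5): pendant –C6H5: benzene ring → arene.
  CH(CN): pendant –C≡N: nitrile.
  CH2SCH2: C–S–C linkage → sulfide (thioether).
  CH2CONHCH2: –C(=O)–N– linkage → amide (the N is not an amine).
  CH(NHCOCH3): pendant –NHC(=O)CH3: N bonded to a carbonyl → amide (not amine).
  CH(OCOCH3): pendant –OC(=O)CH3: an acyloxy group → ester.
  CH(COOH): pendant –COOH: carbonyl C bonded to C and –OH → carboxylic acid.
  CH2SH: –SH on an sp³ carbon → thiol.

aldehyde, amide, arene, carboxylic acid, ester, nitrile, sulfide, thiol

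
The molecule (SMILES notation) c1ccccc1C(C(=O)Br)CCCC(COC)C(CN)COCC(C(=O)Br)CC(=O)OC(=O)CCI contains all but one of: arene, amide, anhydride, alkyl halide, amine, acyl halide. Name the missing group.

amide

anhydride: present (CH2CO-O-COCH2 — two acyl groups sharing one oxygen, –C(=O)–O–C(=O)– → anhydride).
amine: present (CH(CH2NH2) — pendant –CH2NH2: N on sp³ C, no adjacent C=O → amine).
acyl halide: present (CH(COBr) — pendant –C(=O)X: carbonyl C bonded to C and halogen → acyl halide).
alkyl halide: present (CH2I — halogen on an sp³ carbon → alkyl halide).
arene: present (C6H5 — C6H5– phenyl ring → arene).
amide: no segment matches this pattern.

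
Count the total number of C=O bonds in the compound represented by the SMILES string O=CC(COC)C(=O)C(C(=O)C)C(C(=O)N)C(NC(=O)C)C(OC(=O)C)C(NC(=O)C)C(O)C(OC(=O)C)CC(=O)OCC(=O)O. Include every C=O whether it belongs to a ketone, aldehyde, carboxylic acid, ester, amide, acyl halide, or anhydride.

10

OHC: aldehyde, 1 C=O (running total 1).
CO: ketone, 1 C=O (running total 2).
CH(COCH3): ketone, 1 C=O (running total 3).
CH(CONH2): amide, 1 C=O (running total 4).
CH(NHCOCH3): amide, 1 C=O (running total 5).
CH(OCOCH3): ester, 1 C=O (running total 6).
CH(NHCOCH3): amide, 1 C=O (running total 7).
CH(OCOCH3): ester, 1 C=O (running total 8).
CH2COOCH2: ester, 1 C=O (running total 9).
COOH: carboxylic acid, 1 C=O (running total 10).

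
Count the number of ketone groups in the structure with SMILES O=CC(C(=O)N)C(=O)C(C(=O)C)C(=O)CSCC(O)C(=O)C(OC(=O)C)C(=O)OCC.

Reading the structure from left to right:
  OHC: terminal –CHO: carbonyl C bonded to H and C → aldehyde.
  CH(CONH2): pendant –CONH2: carbonyl C bonded to C and N → amide.
  CO: –C(=O)– with carbon on both sides → ketone.
  CH(COCH3): pendant –COCH3: carbonyl C bonded to two carbons → ketone.
  CO: –C(=O)– with carbon on both sides → ketone.
  CH2SCH2: C–S–C linkage → sulfide (thioether).
  CH(OH): –OH on an sp³ carbon → alcohol (secondary).
  CO: –C(=O)– with carbon on both sides → ketone.
  CH(OCOCH3): pendant –OC(=O)CH3: an acyloxy group → ester.
  COOCH2CH3: –C(=O)OCH2CH3: carbonyl C bonded to C and to –OEt → ester.
Ketone appears at: CO, CH(COCH3), CO, CO → 4.

4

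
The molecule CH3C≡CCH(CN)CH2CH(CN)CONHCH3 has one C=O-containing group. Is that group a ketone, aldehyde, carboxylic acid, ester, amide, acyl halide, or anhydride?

amide

The carbonyl is in the CONHCH3 segment: –C(=O)NHCH3: carbonyl C bonded to C and to N → amide (the N is not an amine).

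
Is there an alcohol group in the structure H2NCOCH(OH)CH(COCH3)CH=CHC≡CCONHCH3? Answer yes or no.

yes

Working along the chain:
  H2NCO: –C(=O)NH2: carbonyl C bonded to C and to N → amide (the N is not a separate amine).
  CH(OH): –OH on an sp³ carbon → alcohol (secondary).
  CH(COCH3): pendant –COCH3: carbonyl C bonded to two carbons → ketone.
  CH=CH: C=C double bond → alkene.
  C≡C: C≡C triple bond → alkyne.
  CONHCH3: –C(=O)NHCH3: carbonyl C bonded to C and to N → amide (the N is not an amine).
The CH(OH) segment supplies the alcohol: –OH on an sp³ carbon → alcohol (secondary).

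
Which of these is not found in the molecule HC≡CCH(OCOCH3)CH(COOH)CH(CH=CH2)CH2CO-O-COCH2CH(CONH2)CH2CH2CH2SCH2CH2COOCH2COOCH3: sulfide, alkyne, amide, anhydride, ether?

ether

anhydride: present (CH2CO-O-COCH2 — two acyl groups sharing one oxygen, –C(=O)–O–C(=O)– → anhydride).
amide: present (CH(CONH2) — pendant –CONH2: carbonyl C bonded to C and N → amide).
alkyne: present (HC≡C — C≡C triple bond → alkyne).
sulfide: present (CH2SCH2 — C–S–C linkage → sulfide (thioether)).
ether: absent. In each of CH(OCOCH3), CH2COOCH2 and COOCH3, the C–O–C oxygen is adjacent to a C=O, so it belongs to an ester, not an ether.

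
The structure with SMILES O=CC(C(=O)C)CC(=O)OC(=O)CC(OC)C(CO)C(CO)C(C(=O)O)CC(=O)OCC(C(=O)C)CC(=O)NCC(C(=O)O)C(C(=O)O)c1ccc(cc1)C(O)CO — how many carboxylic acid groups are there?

Taking each segment in turn:
  OHC: terminal –CHO: carbonyl C bonded to H and C → aldehyde.
  CH(COCH3): pendant –COCH3: carbonyl C bonded to two carbons → ketone.
  CH2CO-O-COCH2: two acyl groups sharing one oxygen, –C(=O)–O–C(=O)– → anhydride.
  CH(OCH3): pendant –OCH3: C–O–C with sp³ C, no adjacent C=O → ether.
  CH(CH2OH): pendant –CH2OH on an sp³ backbone C → alcohol.
  CH(CH2OH): pendant –CH2OH on an sp³ backbone C → alcohol.
  CH(COOH): pendant –COOH: carbonyl C bonded to C and –OH → carboxylic acid.
  CH2COOCH2: –C(=O)–O–C with C on the carbonyl side → ester.
  CH(COCH3): pendant –COCH3: carbonyl C bonded to two carbons → ketone.
  CH2CONHCH2: –C(=O)–N– linkage → amide (the N is not an amine).
  CH(COOH): pendant –COOH: carbonyl C bonded to C and –OH → carboxylic acid.
  CH(COOH): pendant –COOH: carbonyl C bonded to C and –OH → carboxylic acid.
  C6H4: para-disubstituted benzene ring → arene.
  CH(OH): –OH on an sp³ carbon → alcohol (secondary).
  CH2OH: –OH on an sp³ carbon → alcohol.
Carboxylic acid appears at: CH(COOH), CH(COOH), CH(COOH) → 3.

3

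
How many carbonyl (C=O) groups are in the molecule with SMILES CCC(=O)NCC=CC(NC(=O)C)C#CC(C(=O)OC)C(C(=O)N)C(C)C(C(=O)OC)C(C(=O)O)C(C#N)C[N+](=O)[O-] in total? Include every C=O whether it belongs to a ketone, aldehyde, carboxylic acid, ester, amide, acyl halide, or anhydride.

6

CH2CONHCH2: amide, 1 C=O (running total 1).
CH(NHCOCH3): amide, 1 C=O (running total 2).
CH(COOCH3): ester, 1 C=O (running total 3).
CH(CONH2): amide, 1 C=O (running total 4).
CH(COOCH3): ester, 1 C=O (running total 5).
CH(COOH): carboxylic acid, 1 C=O (running total 6).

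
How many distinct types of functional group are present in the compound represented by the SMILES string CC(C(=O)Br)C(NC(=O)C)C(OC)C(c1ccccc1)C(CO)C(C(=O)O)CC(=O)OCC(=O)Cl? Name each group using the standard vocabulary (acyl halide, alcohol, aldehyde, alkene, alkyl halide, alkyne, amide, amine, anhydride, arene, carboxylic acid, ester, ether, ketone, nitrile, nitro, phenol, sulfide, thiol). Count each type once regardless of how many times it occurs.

7

Working along the chain:
  CH(COBr): pendant –C(=O)X: carbonyl C bonded to C and halogen → acyl halide.
  CH(NHCOCH3): pendant –NHC(=O)CH3: N bonded to a carbonyl → amide (not amine).
  CH(OCH3): pendant –OCH3: C–O–C with sp³ C, no adjacent C=O → ether.
  CH(C6H5): pendant –C6H5: benzene ring → arene.
  CH(CH2OH): pendant –CH2OH on an sp³ backbone C → alcohol.
  CH(COOH): pendant –COOH: carbonyl C bonded to C and –OH → carboxylic acid.
  CH2COOCH2: –C(=O)–O–C with C on the carbonyl side → ester.
  COCl: –C(=O)Cl: carbonyl C bonded to C and to a halogen → acyl halide (not alkyl halide).
Distinct types present: acyl halide, alcohol, amide, arene, carboxylic acid, ester, ether.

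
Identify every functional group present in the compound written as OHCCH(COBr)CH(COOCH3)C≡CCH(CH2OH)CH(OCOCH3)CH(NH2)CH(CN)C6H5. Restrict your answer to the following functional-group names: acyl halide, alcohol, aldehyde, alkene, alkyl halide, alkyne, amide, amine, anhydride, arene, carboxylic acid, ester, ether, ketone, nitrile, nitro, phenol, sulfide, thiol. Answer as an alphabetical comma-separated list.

Working along the chain:
  OHC: terminal –CHO: carbonyl C bonded to H and C → aldehyde.
  CH(COBr): pendant –C(=O)X: carbonyl C bonded to C and halogen → acyl halide.
  CH(COOCH3): pendant –COOCH3: carbonyl C bonded to C and –OCH3 → ester.
  C≡C: C≡C triple bond → alkyne.
  CH(CH2OH): pendant –CH2OH on an sp³ backbone C → alcohol.
  CH(OCOCH3): pendant –OC(=O)CH3: an acyloxy group → ester.
  CH(NH2): –NH2 on an sp³ carbon with no adjacent C=O → amine.
  CH(CN): pendant –C≡N: nitrile.
  C6H5: –C6H5 phenyl ring → arene.

acyl halide, alcohol, aldehyde, alkyne, amine, arene, ester, nitrile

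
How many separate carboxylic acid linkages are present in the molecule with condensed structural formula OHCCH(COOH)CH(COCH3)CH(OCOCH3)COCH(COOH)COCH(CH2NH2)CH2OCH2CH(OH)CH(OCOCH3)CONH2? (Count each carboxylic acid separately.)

2

terminal –CHO: carbonyl C bonded to H and C → aldehyde.
pendant –COOH: carbonyl C bonded to C and –OH → carboxylic acid.
pendant –COCH3: carbonyl C bonded to two carbons → ketone.
pendant –OC(=O)CH3: an acyloxy group → ester.
–C(=O)– with carbon on both sides → ketone.
pendant –COOH: carbonyl C bonded to C and –OH → carboxylic acid.
–C(=O)– with carbon on both sides → ketone.
pendant –CH2NH2: N on sp³ C, no adjacent C=O → amine.
C–O–C with sp³ carbons on both sides and no adjacent C=O → ether.
–OH on an sp³ carbon → alcohol (secondary).
pendant –OC(=O)CH3: an acyloxy group → ester.
–C(=O)NH2: carbonyl C bonded to C and to N → amide (the N is not a separate amine).
Carboxylic acid appears at: CH(COOH), CH(COOH) → 2.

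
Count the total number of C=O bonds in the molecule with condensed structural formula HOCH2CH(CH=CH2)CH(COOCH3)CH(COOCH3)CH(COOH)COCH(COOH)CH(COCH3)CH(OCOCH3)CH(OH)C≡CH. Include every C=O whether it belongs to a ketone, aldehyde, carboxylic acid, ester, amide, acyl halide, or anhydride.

7

CH(COOCH3): ester, 1 C=O (running total 1).
CH(COOCH3): ester, 1 C=O (running total 2).
CH(COOH): carboxylic acid, 1 C=O (running total 3).
CO: ketone, 1 C=O (running total 4).
CH(COOH): carboxylic acid, 1 C=O (running total 5).
CH(COCH3): ketone, 1 C=O (running total 6).
CH(OCOCH3): ester, 1 C=O (running total 7).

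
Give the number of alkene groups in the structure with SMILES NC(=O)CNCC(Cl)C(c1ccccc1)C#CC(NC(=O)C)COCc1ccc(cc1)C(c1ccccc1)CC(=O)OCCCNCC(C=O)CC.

0

Working along the chain:
  H2NCO: –C(=O)NH2: carbonyl C bonded to C and to N → amide (the N is not a separate amine).
  CH2NHCH2: C–N–C with sp³ carbons and no adjacent C=O → amine (secondary).
  CH(Cl): halogen on an sp³ carbon → alkyl halide.
  CH(C6H5): pendant –C6H5: benzene ring → arene.
  C≡C: C≡C triple bond → alkyne.
  CH(NHCOCH3): pendant –NHC(=O)CH3: N bonded to a carbonyl → amide (not amine).
  CH2OCH2: C–O–C with sp³ carbons on both sides and no adjacent C=O → ether.
  C6H4: para-disubstituted benzene ring → arene.
  CH(C6H5): pendant –C6H5: benzene ring → arene.
  CH2COOCH2: –C(=O)–O–C with C on the carbonyl side → ester.
  CH2NHCH2: C–N–C with sp³ carbons and no adjacent C=O → amine (secondary).
  CH(CHO): pendant –CHO: carbonyl C bonded to C and H → aldehyde.
No segment is a alkene: CH(C6H5) is arene, not alkene; C≡C is alkyne, not alkene; C6H4 is arene, not alkene. → 0.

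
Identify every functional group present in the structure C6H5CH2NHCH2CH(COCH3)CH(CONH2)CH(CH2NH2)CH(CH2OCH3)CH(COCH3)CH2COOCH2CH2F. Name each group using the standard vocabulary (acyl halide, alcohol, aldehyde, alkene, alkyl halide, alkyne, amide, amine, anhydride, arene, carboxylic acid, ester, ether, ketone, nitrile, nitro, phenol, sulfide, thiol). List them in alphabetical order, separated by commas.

alkyl halide, amide, amine, arene, ester, ether, ketone

Working along the chain:
  C6H5: C6H5– phenyl ring → arene.
  CH2NHCH2: C–N–C with sp³ carbons and no adjacent C=O → amine (secondary).
  CH(COCH3): pendant –COCH3: carbonyl C bonded to two carbons → ketone.
  CH(CONH2): pendant –CONH2: carbonyl C bonded to C and N → amide.
  CH(CH2NH2): pendant –CH2NH2: N on sp³ C, no adjacent C=O → amine.
  CH(CH2OCH3): pendant –CH2OCH3: C–O–C linkage → ether.
  CH(COCH3): pendant –COCH3: carbonyl C bonded to two carbons → ketone.
  CH2COOCH2: –C(=O)–O–C with C on the carbonyl side → ester.
  CH2F: halogen on an sp³ carbon → alkyl halide.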